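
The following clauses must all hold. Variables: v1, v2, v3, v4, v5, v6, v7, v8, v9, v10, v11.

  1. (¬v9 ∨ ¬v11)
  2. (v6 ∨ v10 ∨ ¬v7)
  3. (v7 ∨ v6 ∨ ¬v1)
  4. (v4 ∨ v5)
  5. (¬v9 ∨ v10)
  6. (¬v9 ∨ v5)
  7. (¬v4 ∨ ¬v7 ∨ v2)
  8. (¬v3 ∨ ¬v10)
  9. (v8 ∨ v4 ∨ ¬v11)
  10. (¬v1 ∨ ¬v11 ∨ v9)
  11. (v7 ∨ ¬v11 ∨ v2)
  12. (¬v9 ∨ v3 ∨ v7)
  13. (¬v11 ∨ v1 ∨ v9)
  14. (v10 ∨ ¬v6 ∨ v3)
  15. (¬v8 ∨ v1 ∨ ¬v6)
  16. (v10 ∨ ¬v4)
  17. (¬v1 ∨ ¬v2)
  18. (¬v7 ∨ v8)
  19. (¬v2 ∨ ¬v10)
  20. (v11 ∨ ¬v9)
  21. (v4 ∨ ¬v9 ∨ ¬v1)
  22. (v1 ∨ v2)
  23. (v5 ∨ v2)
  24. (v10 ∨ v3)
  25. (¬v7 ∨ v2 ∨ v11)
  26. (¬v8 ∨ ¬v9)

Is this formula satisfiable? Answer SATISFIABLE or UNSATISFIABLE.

Pure literal: v5 appears only positively; assign v5 = True.
Set v1 = False and propagate.
  then v2 is forced to True.
  then v10 is forced to False.
  then v9 is forced to False.
  then v11 is forced to False.
  then v4 is forced to False.
  then v3 is forced to True.
Set v6 = False and propagate.
  then v7 is forced to False.
v8 is now unconstrained; take v8 = False.
So v1=False, v2=True, v3=True, v4=False, v5=True, v6=False, v7=False, v8=False, v9=False, v10=False, v11=False is a satisfying assignment.

SATISFIABLE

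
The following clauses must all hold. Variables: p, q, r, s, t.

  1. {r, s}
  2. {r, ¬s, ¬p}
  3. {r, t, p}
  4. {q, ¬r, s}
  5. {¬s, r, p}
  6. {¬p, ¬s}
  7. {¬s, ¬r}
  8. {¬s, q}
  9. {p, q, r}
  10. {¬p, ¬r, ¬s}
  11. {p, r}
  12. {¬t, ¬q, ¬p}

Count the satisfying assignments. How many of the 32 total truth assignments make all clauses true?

3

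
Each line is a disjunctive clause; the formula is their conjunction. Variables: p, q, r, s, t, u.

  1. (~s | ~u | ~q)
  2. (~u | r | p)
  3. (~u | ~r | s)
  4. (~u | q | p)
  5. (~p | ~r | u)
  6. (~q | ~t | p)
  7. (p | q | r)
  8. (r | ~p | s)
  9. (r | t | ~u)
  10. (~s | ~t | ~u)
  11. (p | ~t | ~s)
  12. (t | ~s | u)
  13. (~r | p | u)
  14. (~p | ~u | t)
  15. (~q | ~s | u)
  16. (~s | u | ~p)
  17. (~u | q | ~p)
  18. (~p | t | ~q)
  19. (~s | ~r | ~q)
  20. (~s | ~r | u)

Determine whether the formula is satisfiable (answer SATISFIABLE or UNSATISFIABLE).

SATISFIABLE

Try p = False.
For the remaining variables, q = True, r = False, s = False, t = False, u = False works.
So p=0  q=1  r=0  s=0  t=0  u=0 is a satisfying assignment.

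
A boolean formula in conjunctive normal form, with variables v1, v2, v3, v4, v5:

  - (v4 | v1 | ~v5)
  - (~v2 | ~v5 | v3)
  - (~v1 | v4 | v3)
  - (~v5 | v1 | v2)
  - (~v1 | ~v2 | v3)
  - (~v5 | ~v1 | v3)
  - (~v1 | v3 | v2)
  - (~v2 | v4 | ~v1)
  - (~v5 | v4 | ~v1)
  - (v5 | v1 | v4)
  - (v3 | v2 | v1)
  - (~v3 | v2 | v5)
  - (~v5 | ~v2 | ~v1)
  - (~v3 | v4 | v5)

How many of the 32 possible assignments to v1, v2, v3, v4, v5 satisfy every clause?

The models are:
  v1=0 v2=1 v3=0 v4=1 v5=0
  v1=0 v2=1 v3=1 v4=1 v5=0
  v1=0 v2=1 v3=1 v4=1 v5=1
  v1=1 v2=0 v3=1 v4=1 v5=1
  v1=1 v2=1 v3=1 v4=1 v5=0
Count: 5.

5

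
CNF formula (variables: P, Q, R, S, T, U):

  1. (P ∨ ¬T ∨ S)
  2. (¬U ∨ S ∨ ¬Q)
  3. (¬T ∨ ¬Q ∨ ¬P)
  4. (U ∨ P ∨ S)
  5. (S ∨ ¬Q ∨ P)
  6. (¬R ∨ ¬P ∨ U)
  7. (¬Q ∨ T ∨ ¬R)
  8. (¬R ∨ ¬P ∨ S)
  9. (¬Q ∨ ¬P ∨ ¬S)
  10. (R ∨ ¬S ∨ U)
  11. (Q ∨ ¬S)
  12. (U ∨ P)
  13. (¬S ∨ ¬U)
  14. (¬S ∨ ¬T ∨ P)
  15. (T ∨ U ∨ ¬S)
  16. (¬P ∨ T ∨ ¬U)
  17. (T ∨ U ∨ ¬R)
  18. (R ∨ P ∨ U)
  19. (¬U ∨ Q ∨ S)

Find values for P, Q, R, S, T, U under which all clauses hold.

P = 1  Q = 1  R = 0  S = 0  T = 0  U = 0

Set P = True and propagate.
For the remaining variables, Q = True, R = False, S = False, T = False, U = False works.
Every clause has at least one true literal under this assignment.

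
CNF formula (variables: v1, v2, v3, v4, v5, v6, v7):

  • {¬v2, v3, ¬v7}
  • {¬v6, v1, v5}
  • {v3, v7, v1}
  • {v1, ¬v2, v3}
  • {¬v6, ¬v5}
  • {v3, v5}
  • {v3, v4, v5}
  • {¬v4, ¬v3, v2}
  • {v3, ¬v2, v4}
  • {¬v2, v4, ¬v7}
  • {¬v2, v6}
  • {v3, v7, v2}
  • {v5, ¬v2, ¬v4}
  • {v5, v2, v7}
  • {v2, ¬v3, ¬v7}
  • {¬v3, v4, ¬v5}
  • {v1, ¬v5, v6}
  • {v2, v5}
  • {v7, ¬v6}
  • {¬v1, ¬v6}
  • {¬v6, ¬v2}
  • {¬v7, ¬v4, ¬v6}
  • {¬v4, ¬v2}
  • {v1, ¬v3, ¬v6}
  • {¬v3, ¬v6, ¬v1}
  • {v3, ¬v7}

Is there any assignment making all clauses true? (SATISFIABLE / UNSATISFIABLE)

UNSATISFIABLE

v2 = True:
  propagation gives v6=True; an empty clause results — contradiction.
v2 = False:
  v3 = True:
    propagation gives v4=False; an empty clause results — contradiction.
  v3 = False:
    propagation gives v7=True; an empty clause results — contradiction.
Every branch closes, so no satisfying assignment exists.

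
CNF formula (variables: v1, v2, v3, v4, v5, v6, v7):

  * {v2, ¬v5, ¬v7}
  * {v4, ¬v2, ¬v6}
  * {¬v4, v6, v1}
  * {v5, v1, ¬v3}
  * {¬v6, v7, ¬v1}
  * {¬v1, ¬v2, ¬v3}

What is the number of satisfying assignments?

Case analysis on v1 and v2:
  v1=1, v2=1: v5 free; 5 ways for (v3,v4,v6,v7) × 2^1 = 10.
  v1=1, v2=0: v3, v4 free; 4 ways for (v5,v6,v7) × 2^2 = 16.
  v1=0, v2=1: v7 free; 6 ways for (v3,v4,v5,v6) × 2^1 = 12.
  v1=0, v2=0: 12 of the 32 assignments to (v3,v4,v5,v6,v7) work.
Total: 10 + 16 + 12 + 12 = 50.

50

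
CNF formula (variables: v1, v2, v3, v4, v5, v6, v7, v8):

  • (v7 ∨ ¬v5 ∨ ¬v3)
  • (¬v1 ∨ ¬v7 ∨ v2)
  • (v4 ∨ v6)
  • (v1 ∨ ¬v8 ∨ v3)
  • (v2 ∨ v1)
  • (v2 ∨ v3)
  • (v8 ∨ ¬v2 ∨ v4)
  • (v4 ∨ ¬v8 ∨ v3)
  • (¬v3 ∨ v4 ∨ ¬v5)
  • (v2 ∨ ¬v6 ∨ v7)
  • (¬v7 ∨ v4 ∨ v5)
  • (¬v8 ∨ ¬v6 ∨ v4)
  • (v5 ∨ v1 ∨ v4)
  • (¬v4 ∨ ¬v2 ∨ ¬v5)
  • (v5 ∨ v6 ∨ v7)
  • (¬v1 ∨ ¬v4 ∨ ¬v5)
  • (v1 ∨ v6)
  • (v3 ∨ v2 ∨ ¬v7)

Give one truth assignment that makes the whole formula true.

v1 = 1  v2 = 1  v3 = 0  v4 = 1  v5 = 0  v6 = 0  v7 = 1  v8 = 1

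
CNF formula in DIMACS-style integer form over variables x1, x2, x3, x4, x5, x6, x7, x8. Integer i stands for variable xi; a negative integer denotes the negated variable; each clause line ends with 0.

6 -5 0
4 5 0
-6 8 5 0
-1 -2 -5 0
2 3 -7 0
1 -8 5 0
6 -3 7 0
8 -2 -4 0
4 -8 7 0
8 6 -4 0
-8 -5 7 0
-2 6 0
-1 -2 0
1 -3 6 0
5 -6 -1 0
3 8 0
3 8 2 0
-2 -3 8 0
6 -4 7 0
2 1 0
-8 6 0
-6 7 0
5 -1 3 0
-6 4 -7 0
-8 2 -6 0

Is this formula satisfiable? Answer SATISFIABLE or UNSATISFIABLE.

Try x1 = False.
  then x2 is forced to True.
  then x6 is forced to True.
  then x7 is forced to True.
  then x4 is forced to True.
  then x8 is forced to True.
  then x5 is forced to True.
x3 is now unconstrained; take x3 = True.
Every clause has at least one true literal under this assignment.
So x1=F, x2=T, x3=T, x4=T, x5=T, x6=T, x7=T, x8=T is a satisfying assignment.

SATISFIABLE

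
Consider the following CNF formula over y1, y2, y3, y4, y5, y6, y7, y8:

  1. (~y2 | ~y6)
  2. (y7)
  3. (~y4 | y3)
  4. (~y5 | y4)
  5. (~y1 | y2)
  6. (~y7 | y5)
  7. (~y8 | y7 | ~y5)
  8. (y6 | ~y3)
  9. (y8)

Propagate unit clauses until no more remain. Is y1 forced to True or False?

(y7) stands alone — y7 = True.
From (y5 | ~y7) and y7 = True: y5 = True.
(~y5 | y4): since y5 = True, the clause reduces to (y4). y4 = True.
From (~y4 | y3) and y4 = True: y3 = True.
From (y6 | ~y3) and y3 = True: y6 = True.
(~y6 | ~y2) with y6 = True leaves only ~y2, so y2 = False.
(y2 | ~y1): since y2 = False, the clause reduces to (~y1). y1 = False.

False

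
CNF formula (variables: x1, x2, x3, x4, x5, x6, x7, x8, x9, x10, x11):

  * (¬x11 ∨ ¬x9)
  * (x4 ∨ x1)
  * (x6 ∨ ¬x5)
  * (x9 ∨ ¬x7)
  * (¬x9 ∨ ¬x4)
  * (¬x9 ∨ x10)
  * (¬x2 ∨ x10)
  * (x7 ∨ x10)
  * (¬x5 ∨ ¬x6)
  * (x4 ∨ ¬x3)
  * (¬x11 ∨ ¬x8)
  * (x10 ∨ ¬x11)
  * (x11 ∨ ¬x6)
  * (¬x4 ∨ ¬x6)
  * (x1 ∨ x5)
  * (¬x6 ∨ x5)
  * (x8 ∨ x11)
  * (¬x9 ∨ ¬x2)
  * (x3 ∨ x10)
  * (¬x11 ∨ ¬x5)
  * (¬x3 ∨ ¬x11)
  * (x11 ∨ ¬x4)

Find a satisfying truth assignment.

x1=True, x2=False, x3=False, x4=True, x5=False, x6=False, x7=False, x8=False, x9=False, x10=True, x11=True

Check each clause:
  1. (¬x11 ∨ ¬x9) — ¬x9 is true.
  2. (x1 ∨ x4) — x1 is true.
  3. (x6 ∨ ¬x5) — ¬x5 is true.
  4. (¬x7 ∨ x9) — ¬x7 is true.
  5. (¬x9 ∨ ¬x4) — ¬x9 is true.
  6. (¬x9 ∨ x10) — x10 is true.
  7. (¬x2 ∨ x10) — x10 is true.
  8. (x7 ∨ x10) — x10 is true.
  9. (¬x6 ∨ ¬x5) — ¬x6 is true.
  10. (¬x3 ∨ x4) — x4 is true.
  11. (¬x11 ∨ ¬x8) — ¬x8 is true.
  12. (¬x11 ∨ x10) — x10 is true.
  13. (¬x6 ∨ x11) — ¬x6 is true.
  14. (¬x4 ∨ ¬x6) — ¬x6 is true.
  15. (x5 ∨ x1) — x1 is true.
  16. (x5 ∨ ¬x6) — ¬x6 is true.
  17. (x11 ∨ x8) — x11 is true.
  18. (¬x9 ∨ ¬x2) — ¬x2 is true.
  19. (x3 ∨ x10) — x10 is true.
  20. (¬x5 ∨ ¬x11) — ¬x5 is true.
  21. (¬x3 ∨ ¬x11) — ¬x3 is true.
  22. (¬x4 ∨ x11) — x11 is true.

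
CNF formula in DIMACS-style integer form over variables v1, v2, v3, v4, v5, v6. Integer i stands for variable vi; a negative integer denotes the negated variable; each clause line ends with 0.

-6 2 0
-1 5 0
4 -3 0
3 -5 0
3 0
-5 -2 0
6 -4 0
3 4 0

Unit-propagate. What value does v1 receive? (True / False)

False

(v3) is a unit clause: v3 = True.
(~v3 | v4) with v3 = True leaves only v4, so v4 = True.
From (~v4 | v6) and v4 = True: v6 = True.
(v2 | ~v6): since v6 = True, the clause reduces to (v2). v2 = True.
From (~v2 | ~v5) and v2 = True: v5 = False.
In (v5 | ~v1), v5 is now false; ~v1 must hold, so v1 = False.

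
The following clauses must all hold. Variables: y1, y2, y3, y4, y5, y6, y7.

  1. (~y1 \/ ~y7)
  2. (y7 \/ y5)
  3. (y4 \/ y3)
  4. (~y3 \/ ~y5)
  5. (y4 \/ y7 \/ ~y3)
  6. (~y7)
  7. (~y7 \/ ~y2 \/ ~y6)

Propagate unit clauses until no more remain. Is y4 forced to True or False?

True

Unit clause (~y7) sets y7 = False.
(y7 \/ y5): since y7 = False, the clause reduces to (y5). y5 = True.
In (~y3 \/ ~y5), ~y5 is now false; ~y3 must hold, so y3 = False.
(y3 \/ y4) with y3 = False leaves only y4, so y4 = True.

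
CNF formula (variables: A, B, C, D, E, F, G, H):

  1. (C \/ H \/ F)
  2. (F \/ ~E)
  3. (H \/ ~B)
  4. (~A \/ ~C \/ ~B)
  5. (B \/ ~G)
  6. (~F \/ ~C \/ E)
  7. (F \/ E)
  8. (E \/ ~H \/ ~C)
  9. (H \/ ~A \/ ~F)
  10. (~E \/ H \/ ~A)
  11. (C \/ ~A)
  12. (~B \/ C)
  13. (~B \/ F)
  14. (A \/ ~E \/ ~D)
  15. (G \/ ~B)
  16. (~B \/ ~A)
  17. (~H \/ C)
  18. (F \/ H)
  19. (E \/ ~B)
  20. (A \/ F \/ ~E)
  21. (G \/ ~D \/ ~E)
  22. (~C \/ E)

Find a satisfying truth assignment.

A=False, B=False, C=False, D=False, E=True, F=True, G=False, H=False

Check each clause:
  1. (C \/ H \/ F) — F is true.
  2. (~E \/ F) — F is true.
  3. (~B \/ H) — ~B is true.
  4. (~C \/ ~B \/ ~A) — ~C is true.
  5. (B \/ ~G) — ~G is true.
  6. (~C \/ ~F \/ E) — ~C is true.
  7. (E \/ F) — E is true.
  8. (~C \/ ~H \/ E) — ~H is true.
  9. (~F \/ ~A \/ H) — ~A is true.
  10. (~E \/ ~A \/ H) — ~A is true.
  11. (C \/ ~A) — ~A is true.
  12. (C \/ ~B) — ~B is true.
  13. (~B \/ F) — F is true.
  14. (A \/ ~E \/ ~D) — ~D is true.
  15. (~B \/ G) — ~B is true.
  16. (~B \/ ~A) — ~B is true.
  17. (~H \/ C) — ~H is true.
  18. (F \/ H) — F is true.
  19. (~B \/ E) — E is true.
  20. (A \/ ~E \/ F) — F is true.
  21. (~E \/ ~D \/ G) — ~D is true.
  22. (~C \/ E) — ~C is true.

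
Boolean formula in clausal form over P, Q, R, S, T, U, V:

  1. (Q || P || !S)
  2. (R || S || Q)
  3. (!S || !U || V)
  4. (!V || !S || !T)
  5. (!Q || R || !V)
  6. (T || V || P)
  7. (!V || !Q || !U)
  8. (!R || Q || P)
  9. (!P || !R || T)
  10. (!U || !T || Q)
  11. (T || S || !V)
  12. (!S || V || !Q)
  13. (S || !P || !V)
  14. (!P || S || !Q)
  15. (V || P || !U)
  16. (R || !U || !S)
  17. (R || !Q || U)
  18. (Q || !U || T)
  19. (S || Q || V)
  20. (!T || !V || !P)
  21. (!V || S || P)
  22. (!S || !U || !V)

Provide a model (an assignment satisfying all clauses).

P = T, Q = F, R = F, S = T, T = F, U = F, V = T

Branch on P: take P = True.
For the remaining variables, Q = False, R = False, S = True, T = False, U = False, V = True works.
Every clause has at least one true literal under this assignment.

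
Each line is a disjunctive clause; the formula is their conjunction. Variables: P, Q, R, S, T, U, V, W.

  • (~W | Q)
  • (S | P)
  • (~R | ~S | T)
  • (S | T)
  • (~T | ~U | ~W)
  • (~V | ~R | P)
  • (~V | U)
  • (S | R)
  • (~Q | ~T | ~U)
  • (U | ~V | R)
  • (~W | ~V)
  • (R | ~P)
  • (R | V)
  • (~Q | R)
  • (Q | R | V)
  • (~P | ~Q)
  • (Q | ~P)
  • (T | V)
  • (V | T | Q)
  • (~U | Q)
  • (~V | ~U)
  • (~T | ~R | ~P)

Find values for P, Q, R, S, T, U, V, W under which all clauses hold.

W occurs only negated in the remaining clauses — set W = False.
Try P = False.
  then S is forced to True.
Try Q = False.
  then U is forced to False.
  then V is forced to False.
  then R is forced to True.
  then T is forced to True.

P = False  Q = False  R = True  S = True  T = True  U = False  V = False  W = False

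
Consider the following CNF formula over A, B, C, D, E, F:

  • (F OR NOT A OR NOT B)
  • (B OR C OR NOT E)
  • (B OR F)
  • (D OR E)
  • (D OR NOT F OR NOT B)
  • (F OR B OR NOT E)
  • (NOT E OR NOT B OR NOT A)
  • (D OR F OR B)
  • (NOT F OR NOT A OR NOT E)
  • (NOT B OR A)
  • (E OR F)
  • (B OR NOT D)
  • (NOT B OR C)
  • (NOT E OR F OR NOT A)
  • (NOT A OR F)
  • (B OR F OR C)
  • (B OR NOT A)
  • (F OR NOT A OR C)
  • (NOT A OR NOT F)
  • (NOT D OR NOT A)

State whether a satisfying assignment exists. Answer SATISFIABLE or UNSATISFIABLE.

SATISFIABLE

Pure literal: C appears only positively; assign C = True.
Set A = False and propagate.
  then B is forced to False.
  then F is forced to True.
  then D is forced to False.
  then E is forced to True.
Every clause has at least one true literal under this assignment.
So A=F, B=F, C=T, D=F, E=T, F=T is a satisfying assignment.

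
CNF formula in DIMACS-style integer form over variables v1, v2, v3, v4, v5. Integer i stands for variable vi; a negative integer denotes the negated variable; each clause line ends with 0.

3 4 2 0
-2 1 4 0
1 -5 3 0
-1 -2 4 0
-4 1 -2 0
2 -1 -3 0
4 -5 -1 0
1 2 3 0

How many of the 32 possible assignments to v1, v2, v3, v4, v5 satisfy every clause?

Split on v1, then v2.
  v1=T, v2=T: remaining (v3,v4,v5) ∈ {(F,T,F); (F,T,T); (T,T,F); (T,T,T)} — 4.
  v1=T, v2=F: remaining (v3,v4,v5) ∈ {(F,T,F); (F,T,T)} — 2.
  v1=F, v2=T: a clause becomes empty — 0.
  v1=F, v2=F: remaining (v3,v4,v5) ∈ {(T,F,F); (T,F,T); (T,T,F); (T,T,T)} — 4.
Total: 4 + 2 + 0 + 4 = 10.

10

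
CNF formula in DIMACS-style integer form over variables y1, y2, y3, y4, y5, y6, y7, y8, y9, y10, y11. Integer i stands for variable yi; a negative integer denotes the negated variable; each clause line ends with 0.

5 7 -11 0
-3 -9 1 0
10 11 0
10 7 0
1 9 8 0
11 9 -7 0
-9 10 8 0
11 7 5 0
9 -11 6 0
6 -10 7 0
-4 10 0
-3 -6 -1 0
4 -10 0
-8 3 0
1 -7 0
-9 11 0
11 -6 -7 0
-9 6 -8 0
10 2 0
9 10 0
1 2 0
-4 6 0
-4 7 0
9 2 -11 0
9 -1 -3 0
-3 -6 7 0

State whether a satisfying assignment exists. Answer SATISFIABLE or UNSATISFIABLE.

Pure literal: y5 appears only positively; assign y5 = True.
Set y1 = True and propagate.
Set y2 = False and propagate.
  then y10 is forced to True.
  then y4 is forced to True.
  then y6 is forced to True.
  then y3 is forced to False.
  then y8 is forced to False.
  then y7 is forced to True.
  then y11 is forced to True.
  then y9 is forced to True.
Every clause has at least one true literal under this assignment.
So y1=1  y2=0  y3=0  y4=1  y5=1  y6=1  y7=1  y8=0  y9=1  y10=1  y11=1 is a satisfying assignment.

SATISFIABLE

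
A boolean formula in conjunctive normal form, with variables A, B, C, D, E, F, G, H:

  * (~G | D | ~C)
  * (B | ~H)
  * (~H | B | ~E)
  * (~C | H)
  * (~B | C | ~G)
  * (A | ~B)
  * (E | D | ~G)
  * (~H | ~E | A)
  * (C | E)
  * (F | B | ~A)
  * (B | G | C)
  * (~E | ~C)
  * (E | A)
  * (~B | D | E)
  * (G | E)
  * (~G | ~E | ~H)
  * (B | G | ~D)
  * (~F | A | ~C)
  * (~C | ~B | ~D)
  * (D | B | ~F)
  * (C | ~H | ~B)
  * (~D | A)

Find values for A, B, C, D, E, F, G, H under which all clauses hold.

A=True, B=True, C=False, D=True, E=True, F=True, G=False, H=False

Check each clause:
  1. (~G | D | ~C) — ~G is true.
  2. (B | ~H) — ~H is true.
  3. (B | ~H | ~E) — ~H is true.
  4. (H | ~C) — ~C is true.
  5. (C | ~G | ~B) — ~G is true.
  6. (~B | A) — A is true.
  7. (~G | E | D) — ~G is true.
  8. (~H | A | ~E) — ~H is true.
  9. (C | E) — E is true.
  10. (~A | B | F) — B is true.
  11. (G | B | C) — B is true.
  12. (~C | ~E) — ~C is true.
  13. (A | E) — A is true.
  14. (D | ~B | E) — D is true.
  15. (E | G) — E is true.
  16. (~H | ~G | ~E) — ~H is true.
  17. (~D | B | G) — B is true.
  18. (~C | ~F | A) — A is true.
  19. (~B | ~D | ~C) — ~C is true.
  20. (D | B | ~F) — B is true.
  21. (~B | C | ~H) — ~H is true.
  22. (~D | A) — A is true.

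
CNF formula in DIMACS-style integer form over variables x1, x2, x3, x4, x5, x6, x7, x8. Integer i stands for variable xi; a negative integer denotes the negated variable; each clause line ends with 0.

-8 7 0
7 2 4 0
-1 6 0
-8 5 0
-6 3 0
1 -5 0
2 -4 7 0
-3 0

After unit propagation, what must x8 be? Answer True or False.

(~x3) stands alone — x3 = False.
From (~x6 | x3) and x3 = False: x6 = False.
From (x6 | ~x1) and x6 = False: x1 = False.
In (~x5 | x1), x1 is now false; ~x5 must hold, so x5 = False.
In (x5 | ~x8), x5 is now false; ~x8 must hold, so x8 = False.

False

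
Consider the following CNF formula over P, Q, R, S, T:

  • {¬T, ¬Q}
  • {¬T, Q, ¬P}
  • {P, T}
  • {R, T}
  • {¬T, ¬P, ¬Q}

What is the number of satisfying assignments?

Split on T, then P.
  T=1, P=1: a clause becomes empty — 0.
  T=1, P=0: remaining (Q,R,S) ∈ {(0,0,0); (0,0,1); (0,1,0); (0,1,1)} — 4.
  T=0, P=1: remaining (Q,R,S) ∈ {(0,1,0); (0,1,1); (1,1,0); (1,1,1)} — 4.
  T=0, P=0: a clause becomes empty — 0.
Total: 0 + 4 + 4 + 0 = 8.

8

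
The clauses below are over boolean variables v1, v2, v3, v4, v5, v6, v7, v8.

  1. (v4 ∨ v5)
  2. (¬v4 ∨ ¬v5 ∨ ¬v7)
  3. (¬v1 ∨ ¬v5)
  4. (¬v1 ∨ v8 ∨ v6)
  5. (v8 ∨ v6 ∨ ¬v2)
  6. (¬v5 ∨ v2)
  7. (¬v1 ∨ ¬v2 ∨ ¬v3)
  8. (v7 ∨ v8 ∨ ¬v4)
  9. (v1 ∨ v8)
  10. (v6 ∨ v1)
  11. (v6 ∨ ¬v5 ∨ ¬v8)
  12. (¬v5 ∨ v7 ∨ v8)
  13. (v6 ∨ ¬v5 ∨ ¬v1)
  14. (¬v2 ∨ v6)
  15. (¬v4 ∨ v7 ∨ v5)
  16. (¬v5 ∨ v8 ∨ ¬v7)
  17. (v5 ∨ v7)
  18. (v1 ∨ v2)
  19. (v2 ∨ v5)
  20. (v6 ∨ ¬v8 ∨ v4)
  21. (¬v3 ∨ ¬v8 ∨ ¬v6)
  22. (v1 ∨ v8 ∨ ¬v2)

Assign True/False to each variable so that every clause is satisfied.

v1=1, v2=1, v3=0, v4=1, v5=0, v6=1, v7=1, v8=0

Check each clause:
  1. (v5 ∨ v4) — v4 is true.
  2. (¬v4 ∨ ¬v5 ∨ ¬v7) — ¬v5 is true.
  3. (¬v1 ∨ ¬v5) — ¬v5 is true.
  4. (¬v1 ∨ v6 ∨ v8) — v6 is true.
  5. (v8 ∨ ¬v2 ∨ v6) — v6 is true.
  6. (v2 ∨ ¬v5) — v2 is true.
  7. (¬v2 ∨ ¬v1 ∨ ¬v3) — ¬v3 is true.
  8. (¬v4 ∨ v7 ∨ v8) — v7 is true.
  9. (v1 ∨ v8) — v1 is true.
  10. (v1 ∨ v6) — v1 is true.
  11. (¬v8 ∨ ¬v5 ∨ v6) — ¬v8 is true.
  12. (v8 ∨ ¬v5 ∨ v7) — ¬v5 is true.
  13. (¬v1 ∨ v6 ∨ ¬v5) — ¬v5 is true.
  14. (v6 ∨ ¬v2) — v6 is true.
  15. (v5 ∨ ¬v4 ∨ v7) — v7 is true.
  16. (¬v7 ∨ ¬v5 ∨ v8) — ¬v5 is true.
  17. (v7 ∨ v5) — v7 is true.
  18. (v1 ∨ v2) — v1 is true.
  19. (v2 ∨ v5) — v2 is true.
  20. (¬v8 ∨ v6 ∨ v4) — ¬v8 is true.
  21. (¬v6 ∨ ¬v8 ∨ ¬v3) — ¬v8 is true.
  22. (v1 ∨ ¬v2 ∨ v8) — v1 is true.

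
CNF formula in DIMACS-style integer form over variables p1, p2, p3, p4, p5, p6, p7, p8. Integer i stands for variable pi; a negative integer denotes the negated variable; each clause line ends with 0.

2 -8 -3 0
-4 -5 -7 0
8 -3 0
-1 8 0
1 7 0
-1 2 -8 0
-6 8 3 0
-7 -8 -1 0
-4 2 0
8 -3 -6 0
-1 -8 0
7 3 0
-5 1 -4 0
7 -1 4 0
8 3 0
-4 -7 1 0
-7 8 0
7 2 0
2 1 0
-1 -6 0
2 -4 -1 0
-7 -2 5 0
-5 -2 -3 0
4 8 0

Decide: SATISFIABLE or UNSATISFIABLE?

SATISFIABLE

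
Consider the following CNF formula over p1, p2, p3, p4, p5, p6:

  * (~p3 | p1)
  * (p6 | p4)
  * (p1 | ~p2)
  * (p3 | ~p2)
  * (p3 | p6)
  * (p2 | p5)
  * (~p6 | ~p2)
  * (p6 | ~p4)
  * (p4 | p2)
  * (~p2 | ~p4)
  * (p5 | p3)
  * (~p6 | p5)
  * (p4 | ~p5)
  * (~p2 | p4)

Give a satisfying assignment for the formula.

p1 = 1, p2 = 0, p3 = 1, p4 = 1, p5 = 1, p6 = 1

p1 occurs only positively in the remaining clauses — set p1 = True.
Branch on p2: take p2 = False.
  then p5 is forced to True.
  then p4 is forced to True.
  then p6 is forced to True.
p3 is now unconstrained; take p3 = True.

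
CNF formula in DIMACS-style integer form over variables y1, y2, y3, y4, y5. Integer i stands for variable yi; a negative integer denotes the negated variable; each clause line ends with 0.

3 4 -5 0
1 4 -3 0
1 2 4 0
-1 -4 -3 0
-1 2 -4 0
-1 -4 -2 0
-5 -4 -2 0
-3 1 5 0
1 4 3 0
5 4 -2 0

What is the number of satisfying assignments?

Case analysis on y4 and y1:
  y4=1, y1=1: a clause becomes empty — 0.
  y4=1, y1=0: remaining (y2,y3,y5) ∈ {(0,0,0); (0,0,1); (0,1,1); (1,0,0)} — 4.
  y4=0, y1=1: remaining (y2,y3,y5) ∈ {(0,0,0); (0,1,0); (0,1,1); (1,1,1)} — 4.
  y4=0, y1=0: a clause becomes empty — 0.
Total: 0 + 4 + 4 + 0 = 8.

8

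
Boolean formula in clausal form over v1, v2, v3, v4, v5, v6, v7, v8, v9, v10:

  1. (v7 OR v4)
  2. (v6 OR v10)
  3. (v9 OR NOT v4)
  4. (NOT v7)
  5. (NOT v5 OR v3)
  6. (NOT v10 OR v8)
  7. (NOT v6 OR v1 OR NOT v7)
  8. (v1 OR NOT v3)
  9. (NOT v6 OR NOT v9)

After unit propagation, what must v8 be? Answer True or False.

Unit clause (NOT v7) sets v7 = False.
(v4 OR v7): since v7 = False, the clause reduces to (v4). v4 = True.
(NOT v4 OR v9): since v4 = True, the clause reduces to (v9). v9 = True.
(NOT v6 OR NOT v9) with v9 = True leaves only NOT v6, so v6 = False.
From (v10 OR v6) and v6 = False: v10 = True.
From (NOT v10 OR v8) and v10 = True: v8 = True.

True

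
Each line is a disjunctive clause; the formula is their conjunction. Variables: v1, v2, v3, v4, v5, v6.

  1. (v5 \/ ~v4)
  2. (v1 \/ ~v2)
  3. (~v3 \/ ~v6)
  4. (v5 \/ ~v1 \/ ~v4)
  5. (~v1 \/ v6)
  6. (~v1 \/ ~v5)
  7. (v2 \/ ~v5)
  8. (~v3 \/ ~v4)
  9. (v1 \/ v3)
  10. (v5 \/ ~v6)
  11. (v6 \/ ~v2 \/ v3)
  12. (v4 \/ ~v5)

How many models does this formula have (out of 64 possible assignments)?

1

Satisfying assignments:
  v1=F v2=F v3=T v4=F v5=F v6=F
That's 1 in total.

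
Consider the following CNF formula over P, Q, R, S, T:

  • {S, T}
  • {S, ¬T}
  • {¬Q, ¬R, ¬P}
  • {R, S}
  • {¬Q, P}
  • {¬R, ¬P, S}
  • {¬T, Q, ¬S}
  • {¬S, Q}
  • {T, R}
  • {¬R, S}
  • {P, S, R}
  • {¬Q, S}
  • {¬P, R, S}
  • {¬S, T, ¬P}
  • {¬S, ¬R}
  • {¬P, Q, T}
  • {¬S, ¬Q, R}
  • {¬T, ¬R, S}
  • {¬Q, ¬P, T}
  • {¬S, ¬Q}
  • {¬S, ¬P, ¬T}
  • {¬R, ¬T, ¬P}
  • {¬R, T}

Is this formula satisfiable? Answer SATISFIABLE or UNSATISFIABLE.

S = True:
  propagation gives Q=True; an empty clause results — contradiction.
S = False:
  propagation gives T=True; an empty clause results — contradiction.
Every branch closes, so no satisfying assignment exists.

UNSATISFIABLE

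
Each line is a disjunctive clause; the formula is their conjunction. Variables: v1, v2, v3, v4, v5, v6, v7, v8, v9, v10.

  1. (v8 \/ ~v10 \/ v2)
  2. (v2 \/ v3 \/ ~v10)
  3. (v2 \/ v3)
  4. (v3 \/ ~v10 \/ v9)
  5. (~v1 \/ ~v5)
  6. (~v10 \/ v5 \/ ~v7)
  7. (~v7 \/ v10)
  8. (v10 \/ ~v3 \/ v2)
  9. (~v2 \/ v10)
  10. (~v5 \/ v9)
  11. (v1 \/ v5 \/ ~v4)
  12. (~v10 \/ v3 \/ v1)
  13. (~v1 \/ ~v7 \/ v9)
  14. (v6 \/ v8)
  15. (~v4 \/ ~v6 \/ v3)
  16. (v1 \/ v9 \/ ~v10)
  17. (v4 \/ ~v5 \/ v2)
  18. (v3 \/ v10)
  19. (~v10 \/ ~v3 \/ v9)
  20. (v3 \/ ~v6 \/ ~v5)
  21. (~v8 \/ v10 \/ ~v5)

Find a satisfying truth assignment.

v1=F, v2=F, v3=T, v4=F, v5=F, v6=T, v7=F, v8=T, v9=T, v10=T

v7 occurs only negated in the remaining clauses — set v7 = False.
Pure literal: v9 appears only positively; assign v9 = True.
Try v1 = False.
Branch on v2: take v2 = False.
  then v3 is forced to True.
  then v10 is forced to True.
  then v8 is forced to True.
Try v4 = False.
  then v5 is forced to False.
v6 is now unconstrained; take v6 = True.
Every clause has at least one true literal under this assignment.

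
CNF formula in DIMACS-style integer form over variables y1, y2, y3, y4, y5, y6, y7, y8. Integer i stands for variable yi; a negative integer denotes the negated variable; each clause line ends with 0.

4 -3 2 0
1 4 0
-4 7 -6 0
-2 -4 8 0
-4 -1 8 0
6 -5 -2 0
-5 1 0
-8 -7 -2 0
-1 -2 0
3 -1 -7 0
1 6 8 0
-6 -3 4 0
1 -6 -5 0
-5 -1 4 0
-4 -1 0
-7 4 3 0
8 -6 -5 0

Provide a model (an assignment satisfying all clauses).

Pure literal: y5 appears only negated; assign y5 = False.
Try y1 = False.
  then y4 is forced to True.
Try y2 = True.
  then y8 is forced to True.
  then y7 is forced to False.
  then y6 is forced to False.
y3 is now unconstrained; take y3 = False.

y1 = False, y2 = True, y3 = False, y4 = True, y5 = False, y6 = False, y7 = False, y8 = True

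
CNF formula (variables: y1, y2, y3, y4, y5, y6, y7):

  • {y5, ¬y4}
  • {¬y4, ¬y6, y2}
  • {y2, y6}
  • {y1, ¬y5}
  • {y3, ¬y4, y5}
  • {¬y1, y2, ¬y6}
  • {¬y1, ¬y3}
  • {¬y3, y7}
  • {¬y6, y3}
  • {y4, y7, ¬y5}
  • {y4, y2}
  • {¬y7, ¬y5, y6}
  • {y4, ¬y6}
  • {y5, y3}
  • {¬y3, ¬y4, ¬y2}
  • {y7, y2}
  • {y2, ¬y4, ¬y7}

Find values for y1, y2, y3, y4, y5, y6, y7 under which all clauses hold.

Try y1 = True.
  then y3 is forced to False.
  then y6 is forced to False.
  then y2 is forced to True.
  then y5 is forced to True.
  then y7 is forced to False.
  then y4 is forced to True.
Every clause has at least one true literal under this assignment.

y1=1, y2=1, y3=0, y4=1, y5=1, y6=0, y7=0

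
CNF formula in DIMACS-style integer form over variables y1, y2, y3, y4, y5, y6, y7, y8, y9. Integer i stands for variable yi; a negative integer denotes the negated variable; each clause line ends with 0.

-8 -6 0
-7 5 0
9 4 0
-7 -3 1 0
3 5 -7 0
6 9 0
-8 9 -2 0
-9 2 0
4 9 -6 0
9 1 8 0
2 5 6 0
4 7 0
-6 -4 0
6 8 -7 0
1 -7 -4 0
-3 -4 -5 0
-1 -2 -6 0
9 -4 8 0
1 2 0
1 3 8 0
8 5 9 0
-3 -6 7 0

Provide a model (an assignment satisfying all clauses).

Try y1 = True.
Try y2 = True.
  then y6 is forced to False.
  then y9 is forced to True.
Try y3 = False.
For the remaining variables, y4 = True, y5 = False, y7 = False, y8 = False works.

y1=T, y2=T, y3=F, y4=T, y5=F, y6=F, y7=F, y8=F, y9=T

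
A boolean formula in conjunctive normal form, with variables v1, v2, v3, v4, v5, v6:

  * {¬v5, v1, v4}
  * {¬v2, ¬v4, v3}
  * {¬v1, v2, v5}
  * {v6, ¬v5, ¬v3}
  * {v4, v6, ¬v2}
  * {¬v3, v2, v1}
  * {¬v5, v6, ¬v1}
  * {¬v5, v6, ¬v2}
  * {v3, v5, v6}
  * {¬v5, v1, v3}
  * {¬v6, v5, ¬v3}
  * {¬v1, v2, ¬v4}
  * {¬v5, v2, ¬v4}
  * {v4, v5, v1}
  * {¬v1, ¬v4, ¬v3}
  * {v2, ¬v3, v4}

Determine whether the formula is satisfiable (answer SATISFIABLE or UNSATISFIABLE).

Set v1 = False and propagate.
The remaining clauses are satisfied by v2 = False, v3 = False, v4 = True, v5 = False, v6 = True.
So v1=False, v2=False, v3=False, v4=True, v5=False, v6=True is a satisfying assignment.

SATISFIABLE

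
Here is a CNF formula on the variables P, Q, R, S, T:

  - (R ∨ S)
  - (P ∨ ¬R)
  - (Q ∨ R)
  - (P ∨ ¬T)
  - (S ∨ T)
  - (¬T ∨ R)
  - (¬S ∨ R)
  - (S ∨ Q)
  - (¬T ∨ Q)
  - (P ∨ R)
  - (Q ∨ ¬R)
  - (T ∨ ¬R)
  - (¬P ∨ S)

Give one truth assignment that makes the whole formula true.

P=T, Q=T, R=T, S=T, T=T

Check each clause:
  1. (R ∨ S) — R is true.
  2. (P ∨ ¬R) — P is true.
  3. (Q ∨ R) — Q is true.
  4. (¬T ∨ P) — P is true.
  5. (T ∨ S) — S is true.
  6. (¬T ∨ R) — R is true.
  7. (¬S ∨ R) — R is true.
  8. (S ∨ Q) — Q is true.
  9. (Q ∨ ¬T) — Q is true.
  10. (R ∨ P) — P is true.
  11. (Q ∨ ¬R) — Q is true.
  12. (¬R ∨ T) — T is true.
  13. (S ∨ ¬P) — S is true.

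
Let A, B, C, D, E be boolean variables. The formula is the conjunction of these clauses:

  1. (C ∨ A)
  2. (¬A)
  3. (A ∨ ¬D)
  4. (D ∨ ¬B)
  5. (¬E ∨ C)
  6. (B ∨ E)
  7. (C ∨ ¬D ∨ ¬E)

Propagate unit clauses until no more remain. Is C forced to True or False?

(¬A) stands alone — A = False.
In (A ∨ C), A is now false; C must hold, so C = True.

True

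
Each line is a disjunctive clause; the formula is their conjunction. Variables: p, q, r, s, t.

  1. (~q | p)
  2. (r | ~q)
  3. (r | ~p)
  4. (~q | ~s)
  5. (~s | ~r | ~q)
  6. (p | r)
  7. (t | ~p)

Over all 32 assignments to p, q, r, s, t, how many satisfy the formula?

The models are:
  p=F q=F r=T s=F t=F
  p=F q=F r=T s=F t=T
  p=F q=F r=T s=T t=F
  p=F q=F r=T s=T t=T
  p=T q=F r=T s=F t=T
  p=T q=F r=T s=T t=T
  p=T q=T r=T s=F t=T
That's 7 in total.

7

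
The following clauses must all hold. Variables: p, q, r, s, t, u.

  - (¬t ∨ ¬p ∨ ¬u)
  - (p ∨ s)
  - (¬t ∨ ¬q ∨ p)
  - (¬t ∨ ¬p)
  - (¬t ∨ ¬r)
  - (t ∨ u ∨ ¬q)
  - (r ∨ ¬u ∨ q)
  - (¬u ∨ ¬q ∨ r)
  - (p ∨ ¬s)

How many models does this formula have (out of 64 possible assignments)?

Satisfying assignments:
  p=T q=F r=F s=F t=F u=F
  p=T q=F r=F s=T t=F u=F
  p=T q=F r=T s=F t=F u=F
  p=T q=F r=T s=F t=F u=T
  p=T q=F r=T s=T t=F u=F
  p=T q=F r=T s=T t=F u=T
  p=T q=T r=T s=F t=F u=T
  p=T q=T r=T s=T t=F u=T
That's 8 in total.

8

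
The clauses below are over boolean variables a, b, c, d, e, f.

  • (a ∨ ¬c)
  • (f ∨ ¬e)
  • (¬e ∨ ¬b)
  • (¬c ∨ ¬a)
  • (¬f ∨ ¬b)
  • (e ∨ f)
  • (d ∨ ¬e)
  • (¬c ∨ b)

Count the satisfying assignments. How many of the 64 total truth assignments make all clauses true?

6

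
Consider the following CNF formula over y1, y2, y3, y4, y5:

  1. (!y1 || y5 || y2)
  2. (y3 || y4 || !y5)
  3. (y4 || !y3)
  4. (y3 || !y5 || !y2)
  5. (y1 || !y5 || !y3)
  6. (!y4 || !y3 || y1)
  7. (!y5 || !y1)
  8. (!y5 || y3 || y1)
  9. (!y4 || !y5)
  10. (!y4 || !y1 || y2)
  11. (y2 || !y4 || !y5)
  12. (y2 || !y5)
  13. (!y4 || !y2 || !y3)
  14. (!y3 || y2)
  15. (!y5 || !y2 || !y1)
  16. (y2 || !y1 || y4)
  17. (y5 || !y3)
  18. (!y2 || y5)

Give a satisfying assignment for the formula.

Branch on y1: take y1 = False.
Try y2 = False.
  then y5 is forced to False.
  then y3 is forced to False.
y4 is now unconstrained; take y4 = False.
Every clause has at least one true literal under this assignment.

y1=False  y2=False  y3=False  y4=False  y5=False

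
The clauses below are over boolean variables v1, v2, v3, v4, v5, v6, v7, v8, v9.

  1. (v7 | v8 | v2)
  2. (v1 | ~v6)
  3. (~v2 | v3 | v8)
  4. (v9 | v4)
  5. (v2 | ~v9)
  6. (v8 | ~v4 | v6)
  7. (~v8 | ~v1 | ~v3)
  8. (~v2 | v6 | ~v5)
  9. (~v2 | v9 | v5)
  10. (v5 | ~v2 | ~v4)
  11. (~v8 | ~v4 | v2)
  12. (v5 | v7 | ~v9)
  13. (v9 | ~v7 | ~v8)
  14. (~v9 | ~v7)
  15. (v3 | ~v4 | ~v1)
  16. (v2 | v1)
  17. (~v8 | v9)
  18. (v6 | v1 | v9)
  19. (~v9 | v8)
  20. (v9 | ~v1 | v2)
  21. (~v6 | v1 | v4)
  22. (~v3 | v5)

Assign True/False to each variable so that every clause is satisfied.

v1=True  v2=True  v3=True  v4=True  v5=True  v6=True  v7=True  v8=False  v9=False

Check each clause:
  1. (v2 | v8 | v7) — v2 is true.
  2. (v1 | ~v6) — v1 is true.
  3. (~v2 | v8 | v3) — v3 is true.
  4. (v4 | v9) — v4 is true.
  5. (~v9 | v2) — v2 is true.
  6. (v6 | v8 | ~v4) — v6 is true.
  7. (~v1 | ~v3 | ~v8) — ~v8 is true.
  8. (v6 | ~v5 | ~v2) — v6 is true.
  9. (v5 | ~v2 | v9) — v5 is true.
  10. (v5 | ~v2 | ~v4) — v5 is true.
  11. (v2 | ~v4 | ~v8) — ~v8 is true.
  12. (v7 | ~v9 | v5) — ~v9 is true.
  13. (~v7 | v9 | ~v8) — ~v8 is true.
  14. (~v7 | ~v9) — ~v9 is true.
  15. (~v1 | ~v4 | v3) — v3 is true.
  16. (v2 | v1) — v1 is true.
  17. (~v8 | v9) — ~v8 is true.
  18. (v1 | v9 | v6) — v6 is true.
  19. (~v9 | v8) — ~v9 is true.
  20. (v9 | v2 | ~v1) — v2 is true.
  21. (~v6 | v1 | v4) — v1 is true.
  22. (v5 | ~v3) — v5 is true.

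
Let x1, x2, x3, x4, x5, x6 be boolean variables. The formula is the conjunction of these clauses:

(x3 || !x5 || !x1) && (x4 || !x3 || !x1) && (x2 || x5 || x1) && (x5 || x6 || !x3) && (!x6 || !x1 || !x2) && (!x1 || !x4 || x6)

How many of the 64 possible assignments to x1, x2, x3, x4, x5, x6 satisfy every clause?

28

Split on x1, then x3.
  x1=1, x3=1: remaining (x2,x4,x5,x6) ∈ {(0,1,0,1); (0,1,1,1)} — 2.
  x1=1, x3=0: remaining (x2,x4,x5,x6) ∈ {(0,0,0,0); (0,0,0,1); (0,1,0,1); (1,0,0,0)} — 4.
  x1=0, x3=1: x4 free; 5 ways for (x2,x5,x6) × 2^1 = 10.
  x1=0, x3=0: x4, x6 free; 3 ways for (x2,x5) × 2^2 = 12.
Total: 2 + 4 + 10 + 12 = 28.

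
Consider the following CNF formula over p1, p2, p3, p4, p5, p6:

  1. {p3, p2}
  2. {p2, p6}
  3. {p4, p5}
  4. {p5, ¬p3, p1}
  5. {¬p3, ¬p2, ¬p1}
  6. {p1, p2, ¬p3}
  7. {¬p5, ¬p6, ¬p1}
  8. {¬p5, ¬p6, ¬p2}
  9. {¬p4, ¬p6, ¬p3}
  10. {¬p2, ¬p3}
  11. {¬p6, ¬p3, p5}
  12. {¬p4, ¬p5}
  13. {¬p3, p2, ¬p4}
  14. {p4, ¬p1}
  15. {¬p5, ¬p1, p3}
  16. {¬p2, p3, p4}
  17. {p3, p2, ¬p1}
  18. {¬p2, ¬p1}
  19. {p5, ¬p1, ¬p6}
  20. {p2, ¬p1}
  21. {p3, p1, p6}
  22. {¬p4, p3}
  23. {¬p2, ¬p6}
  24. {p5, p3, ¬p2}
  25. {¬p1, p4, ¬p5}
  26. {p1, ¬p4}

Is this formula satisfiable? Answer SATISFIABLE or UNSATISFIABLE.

p3 = True:
  propagation gives p2=False, p6=True, p1=True; an empty clause results — contradiction.
p3 = False:
  propagation gives p2=True, p4=True; an empty clause results — contradiction.
Every branch closes, so no satisfying assignment exists.

UNSATISFIABLE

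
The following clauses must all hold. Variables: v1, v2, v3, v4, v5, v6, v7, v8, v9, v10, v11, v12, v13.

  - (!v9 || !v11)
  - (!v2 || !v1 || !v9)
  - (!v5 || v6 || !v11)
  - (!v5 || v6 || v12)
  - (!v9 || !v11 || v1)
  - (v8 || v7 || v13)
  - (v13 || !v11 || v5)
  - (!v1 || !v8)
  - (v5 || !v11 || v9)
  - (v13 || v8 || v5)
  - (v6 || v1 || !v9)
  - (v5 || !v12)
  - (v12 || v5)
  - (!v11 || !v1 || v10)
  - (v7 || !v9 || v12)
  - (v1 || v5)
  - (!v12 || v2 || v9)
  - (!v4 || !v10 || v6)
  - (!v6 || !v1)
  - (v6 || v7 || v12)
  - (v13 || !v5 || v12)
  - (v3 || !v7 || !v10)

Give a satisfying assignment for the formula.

v3 occurs only positively in the remaining clauses — set v3 = True.
v11 occurs only negated in the remaining clauses — set v11 = False.
Branch on v1: take v1 = False.
  then v5 is forced to True.
For the remaining variables, v2 = False, v4 = True, v6 = True, v7 = False, v8 = True, v9 = True, v10 = True, v12 = True, v13 = False works.

v1=F, v2=F, v3=T, v4=T, v5=T, v6=T, v7=F, v8=T, v9=T, v10=T, v11=F, v12=T, v13=F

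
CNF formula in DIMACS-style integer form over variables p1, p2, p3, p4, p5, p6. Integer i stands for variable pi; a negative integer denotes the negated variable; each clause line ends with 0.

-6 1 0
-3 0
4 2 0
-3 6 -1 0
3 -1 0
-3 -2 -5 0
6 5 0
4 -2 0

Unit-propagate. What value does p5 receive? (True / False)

(¬p3) stands alone — p3 = False.
From (¬p1 ∨ p3) and p3 = False: p1 = False.
(¬p6 ∨ p1) with p1 = False leaves only ¬p6, so p6 = False.
From (p6 ∨ p5) and p6 = False: p5 = True.

True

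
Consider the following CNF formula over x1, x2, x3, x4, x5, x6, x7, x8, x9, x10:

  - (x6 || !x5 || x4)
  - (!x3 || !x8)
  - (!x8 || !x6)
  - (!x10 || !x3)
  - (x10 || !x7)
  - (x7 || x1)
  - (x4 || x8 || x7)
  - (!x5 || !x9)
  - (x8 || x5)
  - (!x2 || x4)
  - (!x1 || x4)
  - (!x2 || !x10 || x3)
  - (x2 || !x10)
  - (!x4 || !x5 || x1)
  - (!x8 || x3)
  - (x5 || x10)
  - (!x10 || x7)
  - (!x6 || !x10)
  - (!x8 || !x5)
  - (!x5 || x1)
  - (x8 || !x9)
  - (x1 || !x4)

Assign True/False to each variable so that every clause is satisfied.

Pure literal: x9 appears only negated; assign x9 = False.
Set x1 = True and propagate.
  then x4 is forced to True.
Branch on x2: take x2 = True.
Set x3 = False and propagate.
  then x10 is forced to False.
  then x7 is forced to False.
  then x8 is forced to False.
  then x5 is forced to True.
x6 is now unconstrained; take x6 = False.

x1=True  x2=True  x3=False  x4=True  x5=True  x6=False  x7=False  x8=False  x9=False  x10=False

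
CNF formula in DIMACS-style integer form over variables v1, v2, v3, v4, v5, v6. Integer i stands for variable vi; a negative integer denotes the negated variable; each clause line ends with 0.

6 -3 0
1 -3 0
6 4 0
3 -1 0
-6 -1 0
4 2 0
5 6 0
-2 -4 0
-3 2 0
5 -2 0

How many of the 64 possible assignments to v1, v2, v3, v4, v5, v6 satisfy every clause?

The models are:
  v1=F v2=F v3=F v4=T v5=F v6=T
  v1=F v2=F v3=F v4=T v5=T v6=F
  v1=F v2=F v3=F v4=T v5=T v6=T
  v1=F v2=T v3=F v4=F v5=T v6=T
Count: 4.

4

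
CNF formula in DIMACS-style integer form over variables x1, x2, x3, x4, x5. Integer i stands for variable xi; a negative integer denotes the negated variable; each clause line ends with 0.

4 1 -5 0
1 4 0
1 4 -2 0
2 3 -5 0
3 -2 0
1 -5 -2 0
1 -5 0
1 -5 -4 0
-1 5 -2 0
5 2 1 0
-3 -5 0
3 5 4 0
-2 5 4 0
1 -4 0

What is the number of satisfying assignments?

The models are:
  x1=1 x2=0 x3=0 x4=1 x5=0
  x1=1 x2=0 x3=1 x4=0 x5=0
  x1=1 x2=0 x3=1 x4=1 x5=0
Count: 3.

3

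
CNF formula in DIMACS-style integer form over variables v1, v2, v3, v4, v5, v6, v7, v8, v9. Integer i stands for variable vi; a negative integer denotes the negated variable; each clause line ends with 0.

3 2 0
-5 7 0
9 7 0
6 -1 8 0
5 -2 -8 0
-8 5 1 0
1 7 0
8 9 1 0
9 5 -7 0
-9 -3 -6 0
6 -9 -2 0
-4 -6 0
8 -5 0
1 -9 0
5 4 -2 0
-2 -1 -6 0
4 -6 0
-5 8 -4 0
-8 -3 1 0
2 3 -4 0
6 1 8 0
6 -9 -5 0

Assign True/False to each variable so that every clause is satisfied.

v1 = F, v2 = T, v3 = F, v4 = T, v5 = T, v6 = F, v7 = T, v8 = T, v9 = F

Check each clause:
  1. (v2 ∨ v3) — v2 is true.
  2. (¬v5 ∨ v7) — v7 is true.
  3. (v7 ∨ v9) — v7 is true.
  4. (v6 ∨ v8 ∨ ¬v1) — v8 is true.
  5. (¬v8 ∨ ¬v2 ∨ v5) — v5 is true.
  6. (v5 ∨ ¬v8 ∨ v1) — v5 is true.
  7. (v7 ∨ v1) — v7 is true.
  8. (v1 ∨ v9 ∨ v8) — v8 is true.
  9. (¬v7 ∨ v5 ∨ v9) — v5 is true.
  10. (¬v9 ∨ ¬v6 ∨ ¬v3) — ¬v6 is true.
  11. (v6 ∨ ¬v2 ∨ ¬v9) — ¬v9 is true.
  12. (¬v4 ∨ ¬v6) — ¬v6 is true.
  13. (¬v5 ∨ v8) — v8 is true.
  14. (v1 ∨ ¬v9) — ¬v9 is true.
  15. (¬v2 ∨ v4 ∨ v5) — v4 is true.
  16. (¬v6 ∨ ¬v2 ∨ ¬v1) — ¬v6 is true.
  17. (v4 ∨ ¬v6) — ¬v6 is true.
  18. (v8 ∨ ¬v5 ∨ ¬v4) — v8 is true.
  19. (v1 ∨ ¬v3 ∨ ¬v8) — ¬v3 is true.
  20. (v2 ∨ v3 ∨ ¬v4) — v2 is true.
  21. (v8 ∨ v6 ∨ v1) — v8 is true.
  22. (¬v9 ∨ v6 ∨ ¬v5) — ¬v9 is true.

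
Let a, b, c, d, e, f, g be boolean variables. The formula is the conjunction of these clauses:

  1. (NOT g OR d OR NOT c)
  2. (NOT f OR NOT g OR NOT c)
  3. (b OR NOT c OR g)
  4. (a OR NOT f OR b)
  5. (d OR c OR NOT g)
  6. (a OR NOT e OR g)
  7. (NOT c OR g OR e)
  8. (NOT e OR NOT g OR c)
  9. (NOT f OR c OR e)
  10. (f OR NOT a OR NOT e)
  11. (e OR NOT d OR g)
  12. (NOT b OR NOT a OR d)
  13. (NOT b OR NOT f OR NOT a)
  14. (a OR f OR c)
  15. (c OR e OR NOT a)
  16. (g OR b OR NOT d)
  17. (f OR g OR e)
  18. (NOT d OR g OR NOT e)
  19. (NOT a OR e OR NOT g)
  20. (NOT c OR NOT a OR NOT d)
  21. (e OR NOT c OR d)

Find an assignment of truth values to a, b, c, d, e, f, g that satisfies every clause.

a=0, b=1, c=1, d=1, e=0, f=0, g=1

Set a = False and propagate.
Set b = True and propagate.
The remaining clauses are satisfied by c = True, d = True, e = False, f = False, g = True.
Every clause has at least one true literal under this assignment.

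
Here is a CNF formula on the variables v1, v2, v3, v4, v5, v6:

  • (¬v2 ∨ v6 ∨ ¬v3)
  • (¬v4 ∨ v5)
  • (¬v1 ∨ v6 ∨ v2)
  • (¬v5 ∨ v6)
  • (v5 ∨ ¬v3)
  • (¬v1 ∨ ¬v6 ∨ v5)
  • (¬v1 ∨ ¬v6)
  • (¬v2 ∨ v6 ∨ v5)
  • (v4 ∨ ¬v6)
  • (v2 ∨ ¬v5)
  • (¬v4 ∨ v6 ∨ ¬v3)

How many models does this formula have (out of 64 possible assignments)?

3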